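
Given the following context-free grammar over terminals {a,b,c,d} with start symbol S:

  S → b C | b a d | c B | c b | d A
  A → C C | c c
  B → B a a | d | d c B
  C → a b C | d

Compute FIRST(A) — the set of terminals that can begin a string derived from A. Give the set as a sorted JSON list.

FIRST iteration:
[1]
  A via A→c c: +{c}
  B via B→d: +{d}
  C via C→a b C: +{a}
  C via C→d: +{d}
  S via S→b C: +{b}
  S via S→c B: +{c}
  S via S→d A: +{d}
  FIRST[S]={b,c,d}  FIRST[A]={c}  FIRST[B]={d}  FIRST[C]={a,d}
[2]
  A via A→C C: +{a,d}
  FIRST[S]={b,c,d}  FIRST[A]={a,c,d}  FIRST[B]={d}  FIRST[C]={a,d}
[3] (stable)
  FIRST[S]={b,c,d}  FIRST[A]={a,c,d}  FIRST[B]={d}  FIRST[C]={a,d}

FIRST(A) = ["a", "c", "d"]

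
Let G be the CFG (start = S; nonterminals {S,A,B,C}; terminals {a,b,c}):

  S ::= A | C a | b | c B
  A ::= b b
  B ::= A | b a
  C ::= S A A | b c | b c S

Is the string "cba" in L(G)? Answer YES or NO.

Convert to CNF:
  S -> C T1 | T0 T0 | T2 B | b
  A -> T0 T0
  B -> T0 T0 | T0 T1
  C -> S X3 | T0 T2 | T0 X4
  T0 -> b
  T1 -> a
  T2 -> c
  X3 -> A A
  X4 -> T2 S

CYK fill:
  T[0,0] 'c' = {T2}  orig:{}
  T[1,1] 'b' = {S,T0}  orig:{S}
  T[2,2] 'a' = {T1}  orig:{}
  T[0,1] 'cb' = {X4}  orig:{}
  T[1,2] 'ba' = {B}
  T[0,2] 'cba' = {S}

S ∈ T[0,2] ⇒ YES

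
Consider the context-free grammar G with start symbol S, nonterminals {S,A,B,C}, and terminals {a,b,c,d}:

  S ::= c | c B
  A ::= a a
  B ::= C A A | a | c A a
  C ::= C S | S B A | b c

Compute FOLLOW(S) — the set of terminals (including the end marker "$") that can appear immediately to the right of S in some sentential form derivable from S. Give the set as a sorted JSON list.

Compute FIRST by fixpoint:
round 1:
  A via A→a a: +{a}
  B via B→a: +{a}
  B via B→c A a: +{c}
  C via C→b c: +{b}
  S via S→c: +{c}
  FIRST(S)={c}  FIRST(A)={a}  FIRST(B)={a,c}  FIRST(C)={b}
round 2:
  B via B→C A A: +{b}
  C via C→S B A: +{c}
  FIRST(S)={c}  FIRST(A)={a}  FIRST(B)={a,b,c}  FIRST(C)={b,c}
round 3: (stable)
  FIRST(S)={c}  FIRST(A)={a}  FIRST(B)={a,b,c}  FIRST(C)={b,c}

Compute FOLLOW by fixpoint:
seed FOLLOW(S) with $
iter 1:
  B→C A A: FOLLOW(C) ⊇ FIRST(A) = {a}; new: +{a}
  B→C A A: FOLLOW(A) ⊇ FIRST(A) = {a}; new: +{a}
  C→C S: FOLLOW(C) ⊇ FIRST(S) = {c}; new: +{c}
  C→C S: FOLLOW(S) ⊇ FOLLOW(C) ⊇ {a,c}; new: +{a,c}
  C→S B A: FOLLOW(S) ⊇ FIRST(B) = {a,b,c}; new: +{b}
  C→S B A: FOLLOW(B) ⊇ FIRST(A) = {a}; new: +{a}
  C→S B A: FOLLOW(A) ⊇ FOLLOW(C) ⊇ {a,c}; new: +{c}
  S→c B: FOLLOW(B) ⊇ FOLLOW(S) ⊇ {$,a,b,c}; new: +{$,b,c}
  FOLLOW(S)={$,a,b,c}  FOLLOW(A)={a,c}  FOLLOW(B)={$,a,b,c}  FOLLOW(C)={a,c}
iter 2:
  B→C A A: FOLLOW(A) ⊇ FOLLOW(B) ⊇ {$,a,b,c}; new: +{$,b}
  FOLLOW(S)={$,a,b,c}  FOLLOW(A)={$,a,b,c}  FOLLOW(B)={$,a,b,c}  FOLLOW(C)={a,c}
iter 3: (no change)
  FOLLOW(S)={$,a,b,c}  FOLLOW(A)={$,a,b,c}  FOLLOW(B)={$,a,b,c}  FOLLOW(C)={a,c}

FOLLOW(S) = ["$", "a", "b", "c"]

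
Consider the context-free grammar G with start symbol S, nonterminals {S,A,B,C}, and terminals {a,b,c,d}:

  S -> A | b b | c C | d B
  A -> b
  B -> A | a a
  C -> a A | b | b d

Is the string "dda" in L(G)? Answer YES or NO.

Convert to CNF:
  S -> T1 T1 | T2 B | T3 C | b
  A -> b
  B -> T0 T0 | b
  C -> T0 A | T1 T2 | b
  T0 -> a
  T1 -> b
  T2 -> d
  T3 -> c

Fill CYK table bottom-up:
  T[0,0] 'd' = {T2}  orig:{}
  T[1,1] 'd' = {T2}  orig:{}
  T[2,2] 'a' = {T0}  orig:{}
  T[0,1] 'dd' = ∅
  T[1,2] 'da' = ∅
  T[0,2] 'dda' = ∅

S ∉ T[0,2] ⇒ NO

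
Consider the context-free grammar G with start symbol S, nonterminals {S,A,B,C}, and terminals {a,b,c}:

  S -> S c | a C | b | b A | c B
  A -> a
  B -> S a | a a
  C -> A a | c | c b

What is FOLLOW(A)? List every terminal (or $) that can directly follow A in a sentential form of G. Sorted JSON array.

Compute FIRST by fixpoint:
[1]
  A via A→a: +{a}
  B via B→a a: +{a}
  C via C→A a: +{a}
  C via C→c: +{c}
  S via S→a C: +{a}
  S via S→b: +{b}
  S via S→c B: +{c}
  S: {a,b,c}  A: {a}  B: {a}  C: {a,c}
[2]
  B via B→S a: +{b,c}
  S: {a,b,c}  A: {a}  B: {a,b,c}  C: {a,c}
[3] — fixpoint
  S: {a,b,c}  A: {a}  B: {a,b,c}  C: {a,c}

Compute FOLLOW by fixpoint:
seed FOLLOW(S) with $
round 1:
  B→S a: FOLLOW(S) ⊇ FIRST(a) = {a}; new: +{a}
  C→A a: FOLLOW(A) ⊇ FIRST(a) = {a}; new: +{a}
  S→S c: FOLLOW(S) ⊇ FIRST(c) = {c}; new: +{c}
  S→a C: FOLLOW(C) ⊇ FOLLOW(S) ⊇ {$,a,c}; new: +{$,a,c}
  S→b A: FOLLOW(A) ⊇ FOLLOW(S) ⊇ {$,a,c}; new: +{$,c}
  S→c B: FOLLOW(B) ⊇ FOLLOW(S) ⊇ {$,a,c}; new: +{$,a,c}
  S: {$,a,c}  A: {$,a,c}  B: {$,a,c}  C: {$,a,c}
round 2: — fixpoint
  S: {$,a,c}  A: {$,a,c}  B: {$,a,c}  C: {$,a,c}

FOLLOW(A) = ["$", "a", "c"]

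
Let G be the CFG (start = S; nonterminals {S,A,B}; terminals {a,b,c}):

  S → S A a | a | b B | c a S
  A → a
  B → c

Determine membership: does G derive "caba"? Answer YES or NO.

Convert to CNF:
  S -> S X3 | T1 B | T2 X4 | a
  A -> a
  B -> c
  T0 -> a
  T1 -> b
  T2 -> c
  X3 -> A T0
  X4 -> T0 S

CYK fill:
  T[0,0] 'c' = {B,T2}  orig:{B}
  T[1,1] 'a' = {A,S,T0}  orig:{A,S}
  T[2,2] 'b' = {T1}  orig:{}
  T[3,3] 'a' = {A,S,T0}  orig:{A,S}
  T[0,1] 'ca' = ∅
  T[1,2] 'ab' = ∅
  T[2,3] 'ba' = ∅
  T[0,2] 'cab' = ∅
  T[1,3] 'aba' = ∅
  T[0,3] 'caba' = ∅

S ∉ T[0,3] ⇒ NO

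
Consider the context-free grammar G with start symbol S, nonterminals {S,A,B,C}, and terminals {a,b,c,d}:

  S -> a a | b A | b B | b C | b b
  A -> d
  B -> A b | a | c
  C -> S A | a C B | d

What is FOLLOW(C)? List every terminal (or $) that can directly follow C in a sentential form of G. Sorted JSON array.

FIRST sets, iterate to fixpoint:
[1]
  A via A→d: +{d}
  B via B→A b: +{d}
  B via B→a: +{a}
  B via B→c: +{c}
  C via C→a C B: +{a}
  C via C→d: +{d}
  S via S→a a: +{a}
  S via S→b A: +{b}
  FIRST[S]={a,b}  FIRST[A]={d}  FIRST[B]={a,c,d}  FIRST[C]={a,d}
[2]
  C via C→S A: +{b}
  FIRST[S]={a,b}  FIRST[A]={d}  FIRST[B]={a,c,d}  FIRST[C]={a,b,d}
[3] (no change)
  FIRST[S]={a,b}  FIRST[A]={d}  FIRST[B]={a,c,d}  FIRST[C]={a,b,d}

FOLLOW iteration:
seed FOLLOW(S) with $
[1]
  B→A b: FOLLOW(A) ⊇ FIRST(b) = {b}; new: +{b}
  C→S A: FOLLOW(S) ⊇ FIRST(A) = {d}; new: +{d}
  C→a C B: FOLLOW(C) ⊇ FIRST(B) = {a,c,d}; new: +{a,c,d}
  C→a C B: FOLLOW(B) ⊇ FOLLOW(C) ⊇ {a,c,d}; new: +{a,c,d}
  S→b A: FOLLOW(A) ⊇ FOLLOW(S) ⊇ {$,d}; new: +{$,d}
  S→b B: FOLLOW(B) ⊇ FOLLOW(S) ⊇ {$,d}; new: +{$}
  S→b C: FOLLOW(C) ⊇ FOLLOW(S) ⊇ {$,d}; new: +{$}
  S: {$,d}  A: {$,b,d}  B: {$,a,c,d}  C: {$,a,c,d}
[2]
  C→S A: FOLLOW(A) ⊇ FOLLOW(C) ⊇ {$,a,c,d}; new: +{a,c}
  S: {$,d}  A: {$,a,b,c,d}  B: {$,a,c,d}  C: {$,a,c,d}
[3] done
  S: {$,d}  A: {$,a,b,c,d}  B: {$,a,c,d}  C: {$,a,c,d}

FOLLOW(C) = ["$", "a", "c", "d"]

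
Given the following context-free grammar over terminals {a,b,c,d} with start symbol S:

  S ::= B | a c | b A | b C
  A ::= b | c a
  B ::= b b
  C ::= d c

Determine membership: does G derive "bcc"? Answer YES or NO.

CNF form of G:
  S -> T1 T0 | T2 A | T2 C | T2 T2
  A -> T0 T1 | b
  B -> T2 T2
  C -> T3 T0
  T0 -> c
  T1 -> a
  T2 -> b
  T3 -> d

Fill CYK table bottom-up:
  T[0,0] 'b' = {A,T2}  orig:{A}
  T[1,1] 'c' = {T0}  orig:{}
  T[2,2] 'c' = {T0}  orig:{}
  T[0,1] 'bc' = ∅
  T[1,2] 'cc' = ∅
  T[0,2] 'bcc' = ∅

S ∉ T[0,2] ⇒ NO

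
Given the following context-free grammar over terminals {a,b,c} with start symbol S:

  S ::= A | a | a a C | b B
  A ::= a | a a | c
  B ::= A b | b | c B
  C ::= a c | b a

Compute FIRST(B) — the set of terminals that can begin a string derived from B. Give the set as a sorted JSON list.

FIRST iteration:
[1]
  A via A→a: +{a}
  A via A→c: +{c}
  B via B→A b: +{a,c}
  B via B→b: +{b}
  C via C→a c: +{a}
  C via C→b a: +{b}
  S via S→A: +{a,c}
  S via S→b B: +{b}
  FIRST[S]={a,b,c}  FIRST[A]={a,c}  FIRST[B]={a,b,c}  FIRST[C]={a,b}
[2] — fixpoint
  FIRST[S]={a,b,c}  FIRST[A]={a,c}  FIRST[B]={a,b,c}  FIRST[C]={a,b}

FIRST(B) = ["a", "b", "c"]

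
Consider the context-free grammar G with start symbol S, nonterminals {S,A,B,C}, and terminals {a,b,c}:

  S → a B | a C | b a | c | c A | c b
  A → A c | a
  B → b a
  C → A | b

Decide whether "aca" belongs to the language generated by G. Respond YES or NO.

Convert to CNF:
  S -> T0 A | T0 T1 | T1 T2 | T2 B | T2 C | c
  A -> A T0 | a
  B -> T1 T2
  C -> A T0 | a | b
  T0 -> c
  T1 -> b
  T2 -> a

Fill CYK table bottom-up:
  [0..0]={A,C,T2}  "a"  orig:{A,C}
  [1..1]={S,T0}  "c"  orig:{S}
  [2..2]={A,C,T2}  "a"  orig:{A,C}
  [0..1]={A,C}  "ac"
  [1..2]={S}  "ca"
  [0..2]=∅  "aca"

S ∉ T[0,2] ⇒ NO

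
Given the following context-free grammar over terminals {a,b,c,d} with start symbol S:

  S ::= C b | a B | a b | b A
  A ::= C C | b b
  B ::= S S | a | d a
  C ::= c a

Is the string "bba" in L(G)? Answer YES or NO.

CNF form of G:
  S -> C T0 | T0 A | T2 B | T2 T0
  A -> C C | T0 T0
  B -> S S | T1 T2 | a
  C -> T3 T2
  T0 -> b
  T1 -> d
  T2 -> a
  T3 -> c

Fill CYK table bottom-up:
  T[0,0] 'b' = {T0}  orig:{}
  T[1,1] 'b' = {T0}  orig:{}
  T[2,2] 'a' = {B,T2}  orig:{B}
  T[0,1] 'bb' = {A}
  T[1,2] 'ba' = ∅
  T[0,2] 'bba' = ∅

S ∉ T[0,2] ⇒ NO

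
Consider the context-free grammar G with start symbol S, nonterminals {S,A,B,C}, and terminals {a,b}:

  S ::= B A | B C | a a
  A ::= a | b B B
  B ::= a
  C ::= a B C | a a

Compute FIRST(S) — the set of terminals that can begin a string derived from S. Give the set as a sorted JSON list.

FIRST sets, iterate to fixpoint:
iter 1:
  A via A→a: +{a}
  A via A→b B B: +{b}
  B via B→a: +{a}
  C via C→a B C: +{a}
  S via S→B A: +{a}
  FIRST[S]={a}  FIRST[A]={a,b}  FIRST[B]={a}  FIRST[C]={a}
iter 2: (no change)
  FIRST[S]={a}  FIRST[A]={a,b}  FIRST[B]={a}  FIRST[C]={a}

FIRST(S) = ["a"]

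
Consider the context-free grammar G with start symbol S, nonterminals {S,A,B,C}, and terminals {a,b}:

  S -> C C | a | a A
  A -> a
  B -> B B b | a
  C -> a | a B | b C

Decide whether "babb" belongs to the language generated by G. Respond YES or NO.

CNF form of G:
  S -> C C | T1 A | a
  A -> a
  B -> B X2 | a
  C -> T0 C | T1 B | a
  T0 -> b
  T1 -> a
  X2 -> B T0

CYK fill:
  [0..0]={T0}  "b"  orig:{}
  [1..1]={A,B,C,S,T1}  "a"  orig:{A,B,C,S}
  [2..2]={T0}  "b"  orig:{}
  [3..3]={T0}  "b"  orig:{}
  [0..1]={C}  "ba"
  [1..2]={X2}  "ab"  orig:{}
  [2..3]=∅  "bb"
  [0..2]=∅  "bab"
  [1..3]=∅  "abb"
  [0..3]=∅  "babb"

S ∉ T[0,3] ⇒ NO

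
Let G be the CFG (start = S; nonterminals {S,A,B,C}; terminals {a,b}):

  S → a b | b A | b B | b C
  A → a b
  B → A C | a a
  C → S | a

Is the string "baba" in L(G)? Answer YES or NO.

CNF form of G:
  S -> T0 T1 | T1 A | T1 B | T1 C
  A -> T0 T1
  B -> A C | T0 T0
  C -> T0 T1 | T1 A | T1 B | T1 C | a
  T0 -> a
  T1 -> b

Fill CYK table bottom-up:
  [0..0]={T1}  "b"  orig:{}
  [1..1]={C,T0}  "a"  orig:{C}
  [2..2]={T1}  "b"  orig:{}
  [3..3]={C,T0}  "a"  orig:{C}
  [0..1]={C,S}  "ba"
  [1..2]={A,C,S}  "ab"
  [2..3]={C,S}  "ba"
  [0..2]={C,S}  "bab"
  [1..3]={B}  "aba"
  [0..3]={C,S}  "baba"

S ∈ T[0,3] ⇒ YES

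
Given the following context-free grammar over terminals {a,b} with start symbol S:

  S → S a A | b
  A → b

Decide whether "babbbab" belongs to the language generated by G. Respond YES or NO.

Convert to CNF:
  S -> S X1 | b
  A -> b
  T0 -> a
  X1 -> T0 A

CYK table (by increasing span):
  cell(0,0) b: {A,S}
  cell(1,1) a: {T0}  orig:{}
  cell(2,2) b: {A,S}
  cell(3,3) b: {A,S}
  cell(4,4) b: {A,S}
  cell(5,5) a: {T0}  orig:{}
  cell(6,6) b: {A,S}
  cell(0,1) ba: ∅
  cell(1,2) ab: {X1}  orig:{}
  cell(2,3) bb: ∅
  cell(3,4) bb: ∅
  cell(4,5) ba: ∅
  cell(5,6) ab: {X1}  orig:{}
  cell(0,2) bab: {S}
  cell(1,3) abb: ∅
  cell(2,4) bbb: ∅
  cell(3,5) bba: ∅
  cell(4,6) bab: {S}
  cell(0,3) babb: ∅
  cell(1,4) abbb: ∅
  cell(2,5) bbba: ∅
  cell(3,6) bbab: ∅
  cell(0,4) babbb: ∅
  cell(1,5) abbba: ∅
  cell(2,6) bbbab: ∅
  cell(0,5) babbba: ∅
  cell(1,6) abbbab: ∅
  cell(0,6) babbbab: ∅

S ∉ T[0,6] ⇒ NO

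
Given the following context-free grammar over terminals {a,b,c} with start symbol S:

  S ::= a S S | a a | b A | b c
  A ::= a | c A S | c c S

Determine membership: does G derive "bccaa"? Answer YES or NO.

CNF form of G:
  S -> T1 T1 | T1 X5 | T2 A | T2 T0
  A -> T0 X3 | T0 X4 | a
  T0 -> c
  T1 -> a
  T2 -> b
  X3 -> A S
  X4 -> T0 S
  X5 -> S S

Fill CYK table bottom-up:
  cell(0,0) b: {T2}  orig:{}
  cell(1,1) c: {T0}  orig:{}
  cell(2,2) c: {T0}  orig:{}
  cell(3,3) a: {A,T1}  orig:{A}
  cell(4,4) a: {A,T1}  orig:{A}
  cell(0,1) bc: {S}
  cell(1,2) cc: ∅
  cell(2,3) ca: ∅
  cell(3,4) aa: {S}
  cell(0,2) bcc: ∅
  cell(1,3) cca: ∅
  cell(2,4) caa: {X4}  orig:{}
  cell(0,3) bcca: ∅
  cell(1,4) ccaa: {A}
  cell(0,4) bccaa: {S}

S ∈ T[0,4] ⇒ YES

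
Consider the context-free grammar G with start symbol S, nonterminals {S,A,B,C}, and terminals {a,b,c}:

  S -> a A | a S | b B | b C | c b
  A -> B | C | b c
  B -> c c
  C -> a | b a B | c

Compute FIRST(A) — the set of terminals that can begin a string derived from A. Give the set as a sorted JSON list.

FIRST iteration:
pass 1:
  A via A→b c: +{b}
  B via B→c c: +{c}
  C via C→a: +{a}
  C via C→b a B: +{b}
  C via C→c: +{c}
  S via S→a A: +{a}
  S via S→b B: +{b}
  S via S→c b: +{c}
  FIRST[S]={a,b,c}  FIRST[A]={b}  FIRST[B]={c}  FIRST[C]={a,b,c}
pass 2:
  A via A→B: +{c}
  A via A→C: +{a}
  FIRST[S]={a,b,c}  FIRST[A]={a,b,c}  FIRST[B]={c}  FIRST[C]={a,b,c}
pass 3: (no change)
  FIRST[S]={a,b,c}  FIRST[A]={a,b,c}  FIRST[B]={c}  FIRST[C]={a,b,c}

FIRST(A) = ["a", "b", "c"]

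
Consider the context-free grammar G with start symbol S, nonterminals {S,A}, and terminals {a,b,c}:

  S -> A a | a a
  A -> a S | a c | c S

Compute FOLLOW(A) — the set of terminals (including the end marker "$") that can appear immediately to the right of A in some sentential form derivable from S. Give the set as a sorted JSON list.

FIRST iteration:
pass 1:
  A via A→a S: +{a}
  A via A→c S: +{c}
  S via S→A a: +{a,c}
  FIRST(S)={a,c}  FIRST(A)={a,c}
pass 2: — fixpoint
  FIRST(S)={a,c}  FIRST(A)={a,c}

FOLLOW sets:
FOLLOW(S) := {$}
iter 1:
  S→A a: FOLLOW(A) ⊇ FIRST(a) = {a}; new: +{a}
  FOLLOW[S]={$}  FOLLOW[A]={a}
iter 2:
  A→a S: FOLLOW(S) ⊇ FOLLOW(A) ⊇ {a}; new: +{a}
  FOLLOW[S]={$,a}  FOLLOW[A]={a}
iter 3: (no change)
  FOLLOW[S]={$,a}  FOLLOW[A]={a}

FOLLOW(A) = ["a"]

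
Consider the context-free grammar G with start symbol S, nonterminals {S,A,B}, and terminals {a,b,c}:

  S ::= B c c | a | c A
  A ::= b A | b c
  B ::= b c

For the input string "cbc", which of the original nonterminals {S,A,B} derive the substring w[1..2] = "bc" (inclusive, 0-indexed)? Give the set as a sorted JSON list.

Convert to CNF:
  S -> B X2 | T1 A | a
  A -> T0 A | T0 T1
  B -> T0 T1
  T0 -> b
  T1 -> c
  X2 -> T1 T1

CYK table (by increasing span) (cells [i..j] with 1 ≤ i ≤ j ≤ 2 only):
  cell(1,1) b: {T0}  orig:{}
  cell(2,2) c: {T1}  orig:{}
  cell(1,2) bc: {A,B}

Original NTs in T[1,2] deriving "bc": ["A", "B"]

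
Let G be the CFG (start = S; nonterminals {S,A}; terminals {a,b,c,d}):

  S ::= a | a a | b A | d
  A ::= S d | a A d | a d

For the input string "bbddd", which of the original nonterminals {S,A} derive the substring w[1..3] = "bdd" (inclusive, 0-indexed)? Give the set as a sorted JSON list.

Convert to CNF:
  S -> T1 T1 | T2 A | a | d
  A -> S T0 | T1 T0 | T1 X3
  T0 -> d
  T1 -> a
  T2 -> b
  X3 -> A T0

CYK fill, restricted to cells inside w[1..3]:
  T[1,1] 'b' = {T2}  orig:{}
  T[2,2] 'd' = {S,T0}  orig:{S}
  T[3,3] 'd' = {S,T0}  orig:{S}
  T[1,2] 'bd' = ∅
  T[2,3] 'dd' = {A}
  T[1,3] 'bdd' = {S}

Original NTs in T[1,3] deriving "bdd": ["S"]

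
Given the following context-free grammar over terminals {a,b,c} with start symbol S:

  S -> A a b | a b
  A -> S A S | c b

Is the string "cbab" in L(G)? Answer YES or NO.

CNF form of G:
  S -> A X4 | T2 T1
  A -> S X3 | T0 T1
  T0 -> c
  T1 -> b
  T2 -> a
  X3 -> A S
  X4 -> T2 T1

CYK fill:
  T[0,0] 'c' = {T0}  orig:{}
  T[1,1] 'b' = {T1}  orig:{}
  T[2,2] 'a' = {T2}  orig:{}
  T[3,3] 'b' = {T1}  orig:{}
  T[0,1] 'cb' = {A}
  T[1,2] 'ba' = ∅
  T[2,3] 'ab' = {S,X4}  orig:{S}
  T[0,2] 'cba' = ∅
  T[1,3] 'bab' = ∅
  T[0,3] 'cbab' = {S,X3}  orig:{S}

S ∈ T[0,3] ⇒ YES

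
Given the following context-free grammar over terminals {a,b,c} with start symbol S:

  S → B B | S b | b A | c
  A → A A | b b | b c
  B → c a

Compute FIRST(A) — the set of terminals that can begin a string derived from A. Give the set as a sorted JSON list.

Compute FIRST by fixpoint:
pass 1:
  A via A→b b: +{b}
  B via B→c a: +{c}
  S via S→B B: +{c}
  S via S→b A: +{b}
  FIRST(S)={b,c}  FIRST(A)={b}  FIRST(B)={c}
pass 2: done
  FIRST(S)={b,c}  FIRST(A)={b}  FIRST(B)={c}

FIRST(A) = ["b"]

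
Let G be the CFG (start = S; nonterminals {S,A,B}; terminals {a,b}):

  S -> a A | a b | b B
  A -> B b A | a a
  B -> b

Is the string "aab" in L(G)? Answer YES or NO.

Convert to CNF:
  S -> T0 B | T1 A | T1 T0
  A -> B X2 | T1 T1
  B -> b
  T0 -> b
  T1 -> a
  X2 -> T0 A

Fill CYK table bottom-up:
  cell(0,0) a: {T1}  orig:{}
  cell(1,1) a: {T1}  orig:{}
  cell(2,2) b: {B,T0}  orig:{B}
  cell(0,1) aa: {A}
  cell(1,2) ab: {S}
  cell(0,2) aab: ∅

S ∉ T[0,2] ⇒ NO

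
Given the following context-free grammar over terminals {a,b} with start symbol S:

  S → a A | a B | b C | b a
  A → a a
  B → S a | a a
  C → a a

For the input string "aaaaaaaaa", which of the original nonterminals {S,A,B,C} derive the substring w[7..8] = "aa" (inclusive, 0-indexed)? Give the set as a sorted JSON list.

CNF form of G:
  S -> T0 A | T0 B | T1 C | T1 T0
  A -> T0 T0
  B -> S T0 | T0 T0
  C -> T0 T0
  T0 -> a
  T1 -> b

CYK table (by increasing span) (cells [i..j] with 7 ≤ i ≤ j ≤ 8 only):
  [7..7]={T0}  "a"  orig:{}
  [8..8]={T0}  "a"  orig:{}
  [7..8]={A,B,C}  "aa"

Original NTs in T[7,8] deriving "aa": ["A", "B", "C"]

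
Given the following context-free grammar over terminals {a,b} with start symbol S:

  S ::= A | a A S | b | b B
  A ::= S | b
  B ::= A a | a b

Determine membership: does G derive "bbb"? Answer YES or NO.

CNF form of G:
  S -> T0 X3 | T1 B | b
  A -> T0 X2 | T1 B | b
  B -> A T0 | T0 T1
  T0 -> a
  T1 -> b
  X2 -> A S
  X3 -> A S

CYK fill:
  [0..0]={A,S,T1}  "b"  orig:{A,S}
  [1..1]={A,S,T1}  "b"  orig:{A,S}
  [2..2]={A,S,T1}  "b"  orig:{A,S}
  [0..1]={X2,X3}  "bb"  orig:{}
  [1..2]={X2,X3}  "bb"  orig:{}
  [0..2]=∅  "bbb"

S ∉ T[0,2] ⇒ NO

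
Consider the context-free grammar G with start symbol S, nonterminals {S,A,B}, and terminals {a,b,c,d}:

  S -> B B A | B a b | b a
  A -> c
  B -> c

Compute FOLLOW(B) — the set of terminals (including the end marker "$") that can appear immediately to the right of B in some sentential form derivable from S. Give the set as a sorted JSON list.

Compute FIRST by fixpoint:
pass 1:
  A via A→c: +{c}
  B via B→c: +{c}
  S via S→B B A: +{c}
  S via S→b a: +{b}
  FIRST[S]={b,c}  FIRST[A]={c}  FIRST[B]={c}
pass 2: done
  FIRST[S]={b,c}  FIRST[A]={c}  FIRST[B]={c}

Compute FOLLOW by fixpoint:
initialize: $ ∈ FOLLOW(S)
[1]
  S→B B A: FOLLOW(B) ⊇ FIRST(B) = {c}; new: +{c}
  S→B B A: FOLLOW(A) ⊇ FOLLOW(S) ⊇ {$}; new: +{$}
  S→B a b: FOLLOW(B) ⊇ FIRST(a) = {a}; new: +{a}
  S: {$}  A: {$}  B: {a,c}
[2] done
  S: {$}  A: {$}  B: {a,c}

FOLLOW(B) = ["a", "c"]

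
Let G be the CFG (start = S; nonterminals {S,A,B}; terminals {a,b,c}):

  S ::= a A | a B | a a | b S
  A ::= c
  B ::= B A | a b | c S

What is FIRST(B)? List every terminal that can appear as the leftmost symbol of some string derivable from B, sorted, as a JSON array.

FIRST sets, iterate to fixpoint:
round 1:
  A via A→c: +{c}
  B via B→a b: +{a}
  B via B→c S: +{c}
  S via S→a A: +{a}
  S via S→b S: +{b}
  FIRST(S)={a,b}  FIRST(A)={c}  FIRST(B)={a,c}
round 2: — fixpoint
  FIRST(S)={a,b}  FIRST(A)={c}  FIRST(B)={a,c}

FIRST(B) = ["a", "c"]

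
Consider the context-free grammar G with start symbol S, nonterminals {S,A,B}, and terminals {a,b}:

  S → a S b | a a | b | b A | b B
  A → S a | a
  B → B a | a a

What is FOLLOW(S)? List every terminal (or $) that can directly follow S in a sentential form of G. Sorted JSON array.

FIRST sets, iterate to fixpoint:
round 1:
  A via A→a: +{a}
  B via B→a a: +{a}
  S via S→a S b: +{a}
  S via S→b: +{b}
  S: {a,b}  A: {a}  B: {a}
round 2:
  A via A→S a: +{b}
  S: {a,b}  A: {a,b}  B: {a}
round 3: (stable)
  S: {a,b}  A: {a,b}  B: {a}

Compute FOLLOW by fixpoint:
initialize: $ ∈ FOLLOW(S)
round 1:
  A→S a: FOLLOW(S) ⊇ FIRST(a) = {a}; new: +{a}
  B→B a: FOLLOW(B) ⊇ FIRST(a) = {a}; new: +{a}
  S→a S b: FOLLOW(S) ⊇ FIRST(b) = {b}; new: +{b}
  S→b A: FOLLOW(A) ⊇ FOLLOW(S) ⊇ {$,a,b}; new: +{$,a,b}
  S→b B: FOLLOW(B) ⊇ FOLLOW(S) ⊇ {$,a,b}; new: +{$,b}
  FOLLOW[S]={$,a,b}  FOLLOW[A]={$,a,b}  FOLLOW[B]={$,a,b}
round 2: — fixpoint
  FOLLOW[S]={$,a,b}  FOLLOW[A]={$,a,b}  FOLLOW[B]={$,a,b}

FOLLOW(S) = ["$", "a", "b"]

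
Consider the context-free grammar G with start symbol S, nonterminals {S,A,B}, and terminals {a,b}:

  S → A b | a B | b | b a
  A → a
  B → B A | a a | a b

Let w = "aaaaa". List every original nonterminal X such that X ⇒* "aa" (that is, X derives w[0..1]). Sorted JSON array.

Convert to CNF:
  S -> A T1 | T0 B | T1 T0 | b
  A -> a
  B -> B A | T0 T0 | T0 T1
  T0 -> a
  T1 -> b

CYK fill (cells [i..j] with 0 ≤ i ≤ j ≤ 1 only):
  cell(0,0) a: {A,T0}  orig:{A}
  cell(1,1) a: {A,T0}  orig:{A}
  cell(0,1) aa: {B}

Original NTs in T[0,1] deriving "aa": ["B"]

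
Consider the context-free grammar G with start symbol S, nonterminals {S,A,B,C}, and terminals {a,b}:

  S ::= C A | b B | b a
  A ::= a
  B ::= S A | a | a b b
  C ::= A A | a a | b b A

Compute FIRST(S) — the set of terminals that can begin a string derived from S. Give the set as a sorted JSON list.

FIRST iteration:
pass 1:
  A via A→a: +{a}
  B via B→a: +{a}
  C via C→A A: +{a}
  C via C→b b A: +{b}
  S via S→C A: +{a,b}
  FIRST[S]={a,b}  FIRST[A]={a}  FIRST[B]={a}  FIRST[C]={a,b}
pass 2:
  B via B→S A: +{b}
  FIRST[S]={a,b}  FIRST[A]={a}  FIRST[B]={a,b}  FIRST[C]={a,b}
pass 3: done
  FIRST[S]={a,b}  FIRST[A]={a}  FIRST[B]={a,b}  FIRST[C]={a,b}

FIRST(S) = ["a", "b"]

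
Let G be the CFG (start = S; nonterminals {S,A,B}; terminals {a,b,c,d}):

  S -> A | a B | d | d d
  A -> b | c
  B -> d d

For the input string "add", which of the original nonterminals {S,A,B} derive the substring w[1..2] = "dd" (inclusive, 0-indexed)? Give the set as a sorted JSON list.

CNF form of G:
  S -> T0 T0 | T1 B | b | c | d
  A -> b | c
  B -> T0 T0
  T0 -> d
  T1 -> a

Fill CYK table bottom-up — only the sub-triangle for w[1..2]:
  T[1,1] 'd' = {S,T0}  orig:{S}
  T[2,2] 'd' = {S,T0}  orig:{S}
  T[1,2] 'dd' = {B,S}

Original NTs in T[1,2] deriving "dd": ["B", "S"]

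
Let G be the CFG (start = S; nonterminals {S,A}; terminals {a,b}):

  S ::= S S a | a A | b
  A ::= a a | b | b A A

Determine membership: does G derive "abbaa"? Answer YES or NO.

CNF form of G:
  S -> S X3 | T0 A | b
  A -> T0 T0 | T1 X2 | b
  T0 -> a
  T1 -> b
  X2 -> A A
  X3 -> S T0

CYK fill:
  T[0,0] 'a' = {T0}  orig:{}
  T[1,1] 'b' = {A,S,T1}  orig:{A,S}
  T[2,2] 'b' = {A,S,T1}  orig:{A,S}
  T[3,3] 'a' = {T0}  orig:{}
  T[4,4] 'a' = {T0}  orig:{}
  T[0,1] 'ab' = {S}
  T[1,2] 'bb' = {X2}  orig:{}
  T[2,3] 'ba' = {X3}  orig:{}
  T[3,4] 'aa' = {A}
  T[0,2] 'abb' = ∅
  T[1,3] 'bba' = {S}
  T[2,4] 'baa' = {X2}  orig:{}
  T[0,3] 'abba' = {S}
  T[1,4] 'bbaa' = {A,X3}  orig:{A}
  T[0,4] 'abbaa' = {S,X3}  orig:{S}

S ∈ T[0,4] ⇒ YES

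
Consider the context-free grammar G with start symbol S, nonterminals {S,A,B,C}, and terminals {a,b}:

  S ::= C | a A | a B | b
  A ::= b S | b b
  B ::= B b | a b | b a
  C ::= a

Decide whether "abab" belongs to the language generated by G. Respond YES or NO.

CNF form of G:
  S -> T1 A | T1 B | a | b
  A -> T0 S | T0 T0
  B -> B T0 | T0 T1 | T1 T0
  C -> a
  T0 -> b
  T1 -> a

CYK table (by increasing span):
  cell(0,0) a: {C,S,T1}  orig:{C,S}
  cell(1,1) b: {S,T0}  orig:{S}
  cell(2,2) a: {C,S,T1}  orig:{C,S}
  cell(3,3) b: {S,T0}  orig:{S}
  cell(0,1) ab: {B}
  cell(1,2) ba: {A,B}
  cell(2,3) ab: {B}
  cell(0,2) aba: {S}
  cell(1,3) bab: {B}
  cell(0,3) abab: {S}

S ∈ T[0,3] ⇒ YES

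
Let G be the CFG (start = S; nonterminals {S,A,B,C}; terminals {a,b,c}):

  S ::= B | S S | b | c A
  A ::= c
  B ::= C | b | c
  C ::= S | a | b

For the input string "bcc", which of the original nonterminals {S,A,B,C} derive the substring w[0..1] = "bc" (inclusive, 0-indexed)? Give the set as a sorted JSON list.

CNF form of G:
  S -> S S | T0 A | a | b | c
  A -> c
  B -> S S | T0 A | a | b | c
  C -> S S | T0 A | a | b | c
  T0 -> c

Fill CYK table bottom-up (cells [i..j] with 0 ≤ i ≤ j ≤ 1 only):
  T[0,0] 'b' = {B,C,S}
  T[1,1] 'c' = {A,B,C,S,T0}  orig:{A,B,C,S}
  T[0,1] 'bc' = {B,C,S}

Original NTs in T[0,1] deriving "bc": ["B", "C", "S"]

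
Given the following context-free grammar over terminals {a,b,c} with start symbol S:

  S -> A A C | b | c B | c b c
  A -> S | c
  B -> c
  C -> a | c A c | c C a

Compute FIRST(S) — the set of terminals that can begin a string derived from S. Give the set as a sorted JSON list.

Compute FIRST by fixpoint:
pass 1:
  A via A→c: +{c}
  B via B→c: +{c}
  C via C→a: +{a}
  C via C→c A c: +{c}
  S via S→A A C: +{c}
  S via S→b: +{b}
  S: {b,c}  A: {c}  B: {c}  C: {a,c}
pass 2:
  A via A→S: +{b}
  S: {b,c}  A: {b,c}  B: {c}  C: {a,c}
pass 3: done
  S: {b,c}  A: {b,c}  B: {c}  C: {a,c}

FIRST(S) = ["b", "c"]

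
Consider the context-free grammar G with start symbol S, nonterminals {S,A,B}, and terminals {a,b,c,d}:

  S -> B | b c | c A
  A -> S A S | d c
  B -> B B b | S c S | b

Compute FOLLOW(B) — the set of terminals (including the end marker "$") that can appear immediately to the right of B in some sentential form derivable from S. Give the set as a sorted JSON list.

FIRST sets, iterate to fixpoint:
[1]
  A via A→d c: +{d}
  B via B→b: +{b}
  S via S→B: +{b}
  S via S→c A: +{c}
  S: {b,c}  A: {d}  B: {b}
[2]
  A via A→S A S: +{b,c}
  B via B→S c S: +{c}
  S: {b,c}  A: {b,c,d}  B: {b,c}
[3] (no change)
  S: {b,c}  A: {b,c,d}  B: {b,c}

FOLLOW iteration:
initialize: $ ∈ FOLLOW(S)
iter 1:
  A→S A S: FOLLOW(S) ⊇ FIRST(A) = {b,c,d}; new: +{b,c,d}
  A→S A S: FOLLOW(A) ⊇ FIRST(S) = {b,c}; new: +{b,c}
  B→B B b: FOLLOW(B) ⊇ FIRST(B) = {b,c}; new: +{b,c}
  S→B: FOLLOW(B) ⊇ FOLLOW(S) ⊇ {$,b,c,d}; new: +{$,d}
  S→c A: FOLLOW(A) ⊇ FOLLOW(S) ⊇ {$,b,c,d}; new: +{$,d}
  FOLLOW[S]={$,b,c,d}  FOLLOW[A]={$,b,c,d}  FOLLOW[B]={$,b,c,d}
iter 2: (stable)
  FOLLOW[S]={$,b,c,d}  FOLLOW[A]={$,b,c,d}  FOLLOW[B]={$,b,c,d}

FOLLOW(B) = ["$", "b", "c", "d"]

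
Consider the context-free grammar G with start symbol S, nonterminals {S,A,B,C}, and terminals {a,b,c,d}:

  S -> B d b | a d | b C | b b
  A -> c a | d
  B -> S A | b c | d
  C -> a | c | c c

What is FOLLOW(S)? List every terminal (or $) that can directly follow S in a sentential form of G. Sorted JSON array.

FIRST iteration:
[1]
  A via A→c a: +{c}
  A via A→d: +{d}
  B via B→b c: +{b}
  B via B→d: +{d}
  C via C→a: +{a}
  C via C→c: +{c}
  S via S→B d b: +{b,d}
  S via S→a d: +{a}
  FIRST[S]={a,b,d}  FIRST[A]={c,d}  FIRST[B]={b,d}  FIRST[C]={a,c}
[2]
  B via B→S A: +{a}
  FIRST[S]={a,b,d}  FIRST[A]={c,d}  FIRST[B]={a,b,d}  FIRST[C]={a,c}
[3] done
  FIRST[S]={a,b,d}  FIRST[A]={c,d}  FIRST[B]={a,b,d}  FIRST[C]={a,c}

FOLLOW iteration:
FOLLOW(S) := {$}
round 1:
  B→S A: FOLLOW(S) ⊇ FIRST(A) = {c,d}; new: +{c,d}
  S→B d b: FOLLOW(B) ⊇ FIRST(d) = {d}; new: +{d}
  S→b C: FOLLOW(C) ⊇ FOLLOW(S) ⊇ {$,c,d}; new: +{$,c,d}
  FOLLOW(S)={$,c,d}  FOLLOW(A)={}  FOLLOW(B)={d}  FOLLOW(C)={$,c,d}
round 2:
  B→S A: FOLLOW(A) ⊇ FOLLOW(B) ⊇ {d}; new: +{d}
  FOLLOW(S)={$,c,d}  FOLLOW(A)={d}  FOLLOW(B)={d}  FOLLOW(C)={$,c,d}
round 3: — fixpoint
  FOLLOW(S)={$,c,d}  FOLLOW(A)={d}  FOLLOW(B)={d}  FOLLOW(C)={$,c,d}

FOLLOW(S) = ["$", "c", "d"]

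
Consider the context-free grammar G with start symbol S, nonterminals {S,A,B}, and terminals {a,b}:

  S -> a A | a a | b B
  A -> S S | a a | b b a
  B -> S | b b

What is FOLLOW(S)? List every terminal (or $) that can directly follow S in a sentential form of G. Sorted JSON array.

Compute FIRST by fixpoint:
round 1:
  A via A→a a: +{a}
  A via A→b b a: +{b}
  B via B→b b: +{b}
  S via S→a A: +{a}
  S via S→b B: +{b}
  FIRST[S]={a,b}  FIRST[A]={a,b}  FIRST[B]={b}
round 2:
  B via B→S: +{a}
  FIRST[S]={a,b}  FIRST[A]={a,b}  FIRST[B]={a,b}
round 3: (stable)
  FIRST[S]={a,b}  FIRST[A]={a,b}  FIRST[B]={a,b}

FOLLOW iteration:
initialize: $ ∈ FOLLOW(S)
round 1:
  A→S S: FOLLOW(S) ⊇ FIRST(S) = {a,b}; new: +{a,b}
  S→a A: FOLLOW(A) ⊇ FOLLOW(S) ⊇ {$,a,b}; new: +{$,a,b}
  S→b B: FOLLOW(B) ⊇ FOLLOW(S) ⊇ {$,a,b}; new: +{$,a,b}
  S: {$,a,b}  A: {$,a,b}  B: {$,a,b}
round 2: — fixpoint
  S: {$,a,b}  A: {$,a,b}  B: {$,a,b}

FOLLOW(S) = ["$", "a", "b"]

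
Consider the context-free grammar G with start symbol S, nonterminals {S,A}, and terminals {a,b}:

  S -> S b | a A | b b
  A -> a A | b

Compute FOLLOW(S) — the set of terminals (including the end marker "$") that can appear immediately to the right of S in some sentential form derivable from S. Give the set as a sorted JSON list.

Compute FIRST by fixpoint:
[1]
  A via A→a A: +{a}
  A via A→b: +{b}
  S via S→a A: +{a}
  S via S→b b: +{b}
  FIRST[S]={a,b}  FIRST[A]={a,b}
[2] done
  FIRST[S]={a,b}  FIRST[A]={a,b}

Compute FOLLOW by fixpoint:
initialize: $ ∈ FOLLOW(S)
pass 1:
  S→S b: FOLLOW(S) ⊇ FIRST(b) = {b}; new: +{b}
  S→a A: FOLLOW(A) ⊇ FOLLOW(S) ⊇ {$,b}; new: +{$,b}
  FOLLOW[S]={$,b}  FOLLOW[A]={$,b}
pass 2: done
  FOLLOW[S]={$,b}  FOLLOW[A]={$,b}

FOLLOW(S) = ["$", "b"]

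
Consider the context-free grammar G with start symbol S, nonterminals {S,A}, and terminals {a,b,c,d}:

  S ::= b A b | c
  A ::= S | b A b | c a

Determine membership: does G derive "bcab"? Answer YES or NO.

Convert to CNF:
  S -> T0 X4 | c
  A -> T0 X3 | T1 T2 | c
  T0 -> b
  T1 -> c
  T2 -> a
  X3 -> A T0
  X4 -> A T0

Fill CYK table bottom-up:
  [0..0]={T0}  "b"  orig:{}
  [1..1]={A,S,T1}  "c"  orig:{A,S}
  [2..2]={T2}  "a"  orig:{}
  [3..3]={T0}  "b"  orig:{}
  [0..1]=∅  "bc"
  [1..2]={A}  "ca"
  [2..3]=∅  "ab"
  [0..2]=∅  "bca"
  [1..3]={X3,X4}  "cab"  orig:{}
  [0..3]={A,S}  "bcab"

S ∈ T[0,3] ⇒ YES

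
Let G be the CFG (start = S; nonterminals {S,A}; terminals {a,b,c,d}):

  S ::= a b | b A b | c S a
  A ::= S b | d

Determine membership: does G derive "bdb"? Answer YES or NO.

Convert to CNF:
  S -> T0 X3 | T1 T0 | T2 X4
  A -> S T0 | d
  T0 -> b
  T1 -> a
  T2 -> c
  X3 -> A T0
  X4 -> S T1

Fill CYK table bottom-up:
  [0..0]={T0}  "b"  orig:{}
  [1..1]={A}  "d"
  [2..2]={T0}  "b"  orig:{}
  [0..1]=∅  "bd"
  [1..2]={X3}  "db"  orig:{}
  [0..2]={S}  "bdb"

S ∈ T[0,2] ⇒ YES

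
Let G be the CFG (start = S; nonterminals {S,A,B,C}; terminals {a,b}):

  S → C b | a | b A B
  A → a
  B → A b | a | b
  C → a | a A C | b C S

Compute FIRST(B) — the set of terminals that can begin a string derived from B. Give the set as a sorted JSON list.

FIRST iteration:
[1]
  A via A→a: +{a}
  B via B→A b: +{a}
  B via B→b: +{b}
  C via C→a: +{a}
  C via C→b C S: +{b}
  S via S→C b: +{a,b}
  FIRST(S)={a,b}  FIRST(A)={a}  FIRST(B)={a,b}  FIRST(C)={a,b}
[2] (stable)
  FIRST(S)={a,b}  FIRST(A)={a}  FIRST(B)={a,b}  FIRST(C)={a,b}

FIRST(B) = ["a", "b"]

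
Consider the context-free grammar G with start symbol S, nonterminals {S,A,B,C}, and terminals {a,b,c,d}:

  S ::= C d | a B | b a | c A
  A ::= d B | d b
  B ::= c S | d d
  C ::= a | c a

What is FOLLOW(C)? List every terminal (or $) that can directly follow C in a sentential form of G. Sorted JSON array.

FIRST iteration:
iter 1:
  A via A→d B: +{d}
  B via B→c S: +{c}
  B via B→d d: +{d}
  C via C→a: +{a}
  C via C→c a: +{c}
  S via S→C d: +{a,c}
  S via S→b a: +{b}
  FIRST(S)={a,b,c}  FIRST(A)={d}  FIRST(B)={c,d}  FIRST(C)={a,c}
iter 2: done
  FIRST(S)={a,b,c}  FIRST(A)={d}  FIRST(B)={c,d}  FIRST(C)={a,c}

FOLLOW iteration:
initialize: $ ∈ FOLLOW(S)
pass 1:
  S→C d: FOLLOW(C) ⊇ FIRST(d) = {d}; new: +{d}
  S→a B: FOLLOW(B) ⊇ FOLLOW(S) ⊇ {$}; new: +{$}
  S→c A: FOLLOW(A) ⊇ FOLLOW(S) ⊇ {$}; new: +{$}
  FOLLOW[S]={$}  FOLLOW[A]={$}  FOLLOW[B]={$}  FOLLOW[C]={d}
pass 2: done
  FOLLOW[S]={$}  FOLLOW[A]={$}  FOLLOW[B]={$}  FOLLOW[C]={d}

FOLLOW(C) = ["d"]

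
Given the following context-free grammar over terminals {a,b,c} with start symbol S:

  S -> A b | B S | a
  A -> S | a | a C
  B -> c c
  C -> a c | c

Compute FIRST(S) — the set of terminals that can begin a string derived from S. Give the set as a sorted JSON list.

FIRST sets, iterate to fixpoint:
pass 1:
  A via A→a: +{a}
  B via B→c c: +{c}
  C via C→a c: +{a}
  C via C→c: +{c}
  S via S→A b: +{a}
  S via S→B S: +{c}
  FIRST[S]={a,c}  FIRST[A]={a}  FIRST[B]={c}  FIRST[C]={a,c}
pass 2:
  A via A→S: +{c}
  FIRST[S]={a,c}  FIRST[A]={a,c}  FIRST[B]={c}  FIRST[C]={a,c}
pass 3: (stable)
  FIRST[S]={a,c}  FIRST[A]={a,c}  FIRST[B]={c}  FIRST[C]={a,c}

FIRST(S) = ["a", "c"]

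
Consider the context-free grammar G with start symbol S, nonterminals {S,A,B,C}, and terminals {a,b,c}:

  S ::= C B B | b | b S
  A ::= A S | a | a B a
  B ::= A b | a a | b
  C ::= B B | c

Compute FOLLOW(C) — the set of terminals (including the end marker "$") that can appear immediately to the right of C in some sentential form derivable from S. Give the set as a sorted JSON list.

FIRST iteration:
round 1:
  A via A→a: +{a}
  B via B→A b: +{a}
  B via B→b: +{b}
  C via C→B B: +{a,b}
  C via C→c: +{c}
  S via S→C B B: +{a,b,c}
  S: {a,b,c}  A: {a}  B: {a,b}  C: {a,b,c}
round 2: done
  S: {a,b,c}  A: {a}  B: {a,b}  C: {a,b,c}

FOLLOW sets:
seed FOLLOW(S) with $
round 1:
  A→A S: FOLLOW(A) ⊇ FIRST(S) = {a,b,c}; new: +{a,b,c}
  A→A S: FOLLOW(S) ⊇ FOLLOW(A) ⊇ {a,b,c}; new: +{a,b,c}
  A→a B a: FOLLOW(B) ⊇ FIRST(a) = {a}; new: +{a}
  C→B B: FOLLOW(B) ⊇ FIRST(B) = {a,b}; new: +{b}
  S→C B B: FOLLOW(C) ⊇ FIRST(B) = {a,b}; new: +{a,b}
  S→C B B: FOLLOW(B) ⊇ FOLLOW(S) ⊇ {$,a,b,c}; new: +{$,c}
  FOLLOW[S]={$,a,b,c}  FOLLOW[A]={a,b,c}  FOLLOW[B]={$,a,b,c}  FOLLOW[C]={a,b}
round 2: (stable)
  FOLLOW[S]={$,a,b,c}  FOLLOW[A]={a,b,c}  FOLLOW[B]={$,a,b,c}  FOLLOW[C]={a,b}

FOLLOW(C) = ["a", "b"]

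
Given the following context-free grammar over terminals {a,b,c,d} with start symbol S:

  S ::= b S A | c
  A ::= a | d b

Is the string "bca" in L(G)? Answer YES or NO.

Convert to CNF:
  S -> T1 X2 | c
  A -> T0 T1 | a
  T0 -> d
  T1 -> b
  X2 -> S A

CYK table (by increasing span):
  cell(0,0) b: {T1}  orig:{}
  cell(1,1) c: {S}
  cell(2,2) a: {A}
  cell(0,1) bc: ∅
  cell(1,2) ca: {X2}  orig:{}
  cell(0,2) bca: {S}

S ∈ T[0,2] ⇒ YES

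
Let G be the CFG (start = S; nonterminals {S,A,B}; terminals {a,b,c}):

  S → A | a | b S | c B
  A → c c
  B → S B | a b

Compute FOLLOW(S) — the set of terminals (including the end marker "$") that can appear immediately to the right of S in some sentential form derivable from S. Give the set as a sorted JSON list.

Compute FIRST by fixpoint:
iter 1:
  A via A→c c: +{c}
  B via B→a b: +{a}
  S via S→A: +{c}
  S via S→a: +{a}
  S via S→b S: +{b}
  S: {a,b,c}  A: {c}  B: {a}
iter 2:
  B via B→S B: +{b,c}
  S: {a,b,c}  A: {c}  B: {a,b,c}
iter 3: — fixpoint
  S: {a,b,c}  A: {c}  B: {a,b,c}

FOLLOW sets:
seed FOLLOW(S) with $
pass 1:
  B→S B: FOLLOW(S) ⊇ FIRST(B) = {a,b,c}; new: +{a,b,c}
  S→A: FOLLOW(A) ⊇ FOLLOW(S) ⊇ {$,a,b,c}; new: +{$,a,b,c}
  S→c B: FOLLOW(B) ⊇ FOLLOW(S) ⊇ {$,a,b,c}; new: +{$,a,b,c}
  FOLLOW[S]={$,a,b,c}  FOLLOW[A]={$,a,b,c}  FOLLOW[B]={$,a,b,c}
pass 2: done
  FOLLOW[S]={$,a,b,c}  FOLLOW[A]={$,a,b,c}  FOLLOW[B]={$,a,b,c}

FOLLOW(S) = ["$", "a", "b", "c"]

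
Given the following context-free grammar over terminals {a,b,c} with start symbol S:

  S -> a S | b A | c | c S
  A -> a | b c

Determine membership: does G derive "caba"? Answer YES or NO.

CNF form of G:
  S -> T0 A | T1 S | T2 S | c
  A -> T0 T1 | a
  T0 -> b
  T1 -> c
  T2 -> a

Fill CYK table bottom-up:
  T[0,0] 'c' = {S,T1}  orig:{S}
  T[1,1] 'a' = {A,T2}  orig:{A}
  T[2,2] 'b' = {T0}  orig:{}
  T[3,3] 'a' = {A,T2}  orig:{A}
  T[0,1] 'ca' = ∅
  T[1,2] 'ab' = ∅
  T[2,3] 'ba' = {S}
  T[0,2] 'cab' = ∅
  T[1,3] 'aba' = {S}
  T[0,3] 'caba' = {S}

S ∈ T[0,3] ⇒ YES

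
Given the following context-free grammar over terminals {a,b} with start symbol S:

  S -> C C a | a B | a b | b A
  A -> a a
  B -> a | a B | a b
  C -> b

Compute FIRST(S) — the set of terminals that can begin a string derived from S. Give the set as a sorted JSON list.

Compute FIRST by fixpoint:
round 1:
  A via A→a a: +{a}
  B via B→a: +{a}
  C via C→b: +{b}
  S via S→C C a: +{b}
  S via S→a B: +{a}
  S: {a,b}  A: {a}  B: {a}  C: {b}
round 2: — fixpoint
  S: {a,b}  A: {a}  B: {a}  C: {b}

FIRST(S) = ["a", "b"]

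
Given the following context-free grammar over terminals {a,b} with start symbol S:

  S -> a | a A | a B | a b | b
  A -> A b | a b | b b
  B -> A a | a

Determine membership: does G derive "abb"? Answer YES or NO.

Convert to CNF:
  S -> T1 A | T1 B | T1 T0 | a | b
  A -> A T0 | T0 T0 | T1 T0
  B -> A T1 | a
  T0 -> b
  T1 -> a

CYK fill:
  cell(0,0) a: {B,S,T1}  orig:{B,S}
  cell(1,1) b: {S,T0}  orig:{S}
  cell(2,2) b: {S,T0}  orig:{S}
  cell(0,1) ab: {A,S}
  cell(1,2) bb: {A}
  cell(0,2) abb: {A,S}

S ∈ T[0,2] ⇒ YES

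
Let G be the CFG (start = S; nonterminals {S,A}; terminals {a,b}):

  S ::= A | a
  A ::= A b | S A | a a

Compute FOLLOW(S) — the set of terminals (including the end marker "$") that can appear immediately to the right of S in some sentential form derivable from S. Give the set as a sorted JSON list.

FIRST sets, iterate to fixpoint:
iter 1:
  A via A→a a: +{a}
  S via S→A: +{a}
  FIRST(S)={a}  FIRST(A)={a}
iter 2: done
  FIRST(S)={a}  FIRST(A)={a}

FOLLOW iteration:
initialize: $ ∈ FOLLOW(S)
[1]
  A→A b: FOLLOW(A) ⊇ FIRST(b) = {b}; new: +{b}
  A→S A: FOLLOW(S) ⊇ FIRST(A) = {a}; new: +{a}
  S→A: FOLLOW(A) ⊇ FOLLOW(S) ⊇ {$,a}; new: +{$,a}
  FOLLOW[S]={$,a}  FOLLOW[A]={$,a,b}
[2] (no change)
  FOLLOW[S]={$,a}  FOLLOW[A]={$,a,b}

FOLLOW(S) = ["$", "a"]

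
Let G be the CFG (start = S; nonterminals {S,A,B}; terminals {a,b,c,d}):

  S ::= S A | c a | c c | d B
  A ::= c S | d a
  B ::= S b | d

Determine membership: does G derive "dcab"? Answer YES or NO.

Convert to CNF:
  S -> S A | T0 T0 | T0 T2 | T1 B
  A -> T0 S | T1 T2
  B -> S T3 | d
  T0 -> c
  T1 -> d
  T2 -> a
  T3 -> b

CYK table (by increasing span):
  [0..0]={B,T1}  "d"  orig:{B}
  [1..1]={T0}  "c"  orig:{}
  [2..2]={T2}  "a"  orig:{}
  [3..3]={T3}  "b"  orig:{}
  [0..1]=∅  "dc"
  [1..2]={S}  "ca"
  [2..3]=∅  "ab"
  [0..2]=∅  "dca"
  [1..3]={B}  "cab"
  [0..3]={S}  "dcab"

S ∈ T[0,3] ⇒ YES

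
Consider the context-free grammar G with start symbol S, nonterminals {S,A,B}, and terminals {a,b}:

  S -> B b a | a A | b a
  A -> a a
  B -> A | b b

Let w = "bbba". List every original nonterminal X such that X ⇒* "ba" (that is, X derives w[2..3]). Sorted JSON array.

Convert to CNF:
  S -> B X2 | T0 A | T1 T0
  A -> T0 T0
  B -> T0 T0 | T1 T1
  T0 -> a
  T1 -> b
  X2 -> T1 T0

CYK table (by increasing span) — only the sub-triangle for w[2..3]:
  cell(2,2) b: {T1}  orig:{}
  cell(3,3) a: {T0}  orig:{}
  cell(2,3) ba: {S,X2}  orig:{S}

Original NTs in T[2,3] deriving "ba": ["S"]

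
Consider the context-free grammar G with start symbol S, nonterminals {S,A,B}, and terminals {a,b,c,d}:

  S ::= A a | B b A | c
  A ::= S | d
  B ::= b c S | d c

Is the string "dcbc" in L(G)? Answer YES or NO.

CNF form of G:
  S -> A T0 | B X6 | c
  A -> A T0 | B X4 | c | d
  B -> T1 X5 | T3 T2
  T0 -> a
  T1 -> b
  T2 -> c
  T3 -> d
  X4 -> T1 A
  X5 -> T2 S
  X6 -> T1 A

Fill CYK table bottom-up:
  T[0,0] 'd' = {A,T3}  orig:{A}
  T[1,1] 'c' = {A,S,T2}  orig:{A,S}
  T[2,2] 'b' = {T1}  orig:{}
  T[3,3] 'c' = {A,S,T2}  orig:{A,S}
  T[0,1] 'dc' = {B}
  T[1,2] 'cb' = ∅
  T[2,3] 'bc' = {X4,X6}  orig:{}
  T[0,2] 'dcb' = ∅
  T[1,3] 'cbc' = ∅
  T[0,3] 'dcbc' = {A,S}

S ∈ T[0,3] ⇒ YES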